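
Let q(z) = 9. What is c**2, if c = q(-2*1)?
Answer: 81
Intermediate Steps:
c = 9
c**2 = 9**2 = 81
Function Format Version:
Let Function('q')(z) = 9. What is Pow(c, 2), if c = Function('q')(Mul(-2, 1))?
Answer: 81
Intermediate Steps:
c = 9
Pow(c, 2) = Pow(9, 2) = 81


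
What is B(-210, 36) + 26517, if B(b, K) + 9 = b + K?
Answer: 26334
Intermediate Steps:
B(b, K) = -9 + K + b (B(b, K) = -9 + (b + K) = -9 + (K + b) = -9 + K + b)
B(-210, 36) + 26517 = (-9 + 36 - 210) + 26517 = -183 + 26517 = 26334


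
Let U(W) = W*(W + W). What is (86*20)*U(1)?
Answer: 3440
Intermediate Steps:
U(W) = 2*W² (U(W) = W*(2*W) = 2*W²)
(86*20)*U(1) = (86*20)*(2*1²) = 1720*(2*1) = 1720*2 = 3440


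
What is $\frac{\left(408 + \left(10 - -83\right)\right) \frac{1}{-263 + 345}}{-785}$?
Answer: $- \frac{501}{64370} \approx -0.0077831$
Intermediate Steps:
$\frac{\left(408 + \left(10 - -83\right)\right) \frac{1}{-263 + 345}}{-785} = \frac{408 + \left(10 + 83\right)}{82} \left(- \frac{1}{785}\right) = \left(408 + 93\right) \frac{1}{82} \left(- \frac{1}{785}\right) = 501 \cdot \frac{1}{82} \left(- \frac{1}{785}\right) = \frac{501}{82} \left(- \frac{1}{785}\right) = - \frac{501}{64370}$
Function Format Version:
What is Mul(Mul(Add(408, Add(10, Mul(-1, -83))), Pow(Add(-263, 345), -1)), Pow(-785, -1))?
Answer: Rational(-501, 64370) ≈ -0.0077831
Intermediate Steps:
Mul(Mul(Add(408, Add(10, Mul(-1, -83))), Pow(Add(-263, 345), -1)), Pow(-785, -1)) = Mul(Mul(Add(408, Add(10, 83)), Pow(82, -1)), Rational(-1, 785)) = Mul(Mul(Add(408, 93), Rational(1, 82)), Rational(-1, 785)) = Mul(Mul(501, Rational(1, 82)), Rational(-1, 785)) = Mul(Rational(501, 82), Rational(-1, 785)) = Rational(-501, 64370)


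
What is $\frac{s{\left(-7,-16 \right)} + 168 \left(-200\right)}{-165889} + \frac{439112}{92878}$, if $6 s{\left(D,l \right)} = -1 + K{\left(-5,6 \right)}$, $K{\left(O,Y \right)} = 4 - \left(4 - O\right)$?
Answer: $\frac{37982322123}{7703719271} \approx 4.9304$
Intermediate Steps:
$K{\left(O,Y \right)} = O$ ($K{\left(O,Y \right)} = 4 + \left(-4 + O\right) = O$)
$s{\left(D,l \right)} = -1$ ($s{\left(D,l \right)} = \frac{-1 - 5}{6} = \frac{1}{6} \left(-6\right) = -1$)
$\frac{s{\left(-7,-16 \right)} + 168 \left(-200\right)}{-165889} + \frac{439112}{92878} = \frac{-1 + 168 \left(-200\right)}{-165889} + \frac{439112}{92878} = \left(-1 - 33600\right) \left(- \frac{1}{165889}\right) + 439112 \cdot \frac{1}{92878} = \left(-33601\right) \left(- \frac{1}{165889}\right) + \frac{219556}{46439} = \frac{33601}{165889} + \frac{219556}{46439} = \frac{37982322123}{7703719271}$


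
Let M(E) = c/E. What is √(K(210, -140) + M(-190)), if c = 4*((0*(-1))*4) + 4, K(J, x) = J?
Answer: 2*√473765/95 ≈ 14.491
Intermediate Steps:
c = 4 (c = 4*(0*4) + 4 = 4*0 + 4 = 0 + 4 = 4)
M(E) = 4/E
√(K(210, -140) + M(-190)) = √(210 + 4/(-190)) = √(210 + 4*(-1/190)) = √(210 - 2/95) = √(19948/95) = 2*√473765/95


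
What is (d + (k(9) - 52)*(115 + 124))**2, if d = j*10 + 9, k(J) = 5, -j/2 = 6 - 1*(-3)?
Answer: 130051216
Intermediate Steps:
j = -18 (j = -2*(6 - 1*(-3)) = -2*(6 + 3) = -2*9 = -18)
d = -171 (d = -18*10 + 9 = -180 + 9 = -171)
(d + (k(9) - 52)*(115 + 124))**2 = (-171 + (5 - 52)*(115 + 124))**2 = (-171 - 47*239)**2 = (-171 - 11233)**2 = (-11404)**2 = 130051216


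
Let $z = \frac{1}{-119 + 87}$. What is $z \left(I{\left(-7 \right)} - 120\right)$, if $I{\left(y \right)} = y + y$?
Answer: $\frac{67}{16} \approx 4.1875$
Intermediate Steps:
$I{\left(y \right)} = 2 y$
$z = - \frac{1}{32}$ ($z = \frac{1}{-32} = - \frac{1}{32} \approx -0.03125$)
$z \left(I{\left(-7 \right)} - 120\right) = - \frac{2 \left(-7\right) - 120}{32} = - \frac{-14 - 120}{32} = \left(- \frac{1}{32}\right) \left(-134\right) = \frac{67}{16}$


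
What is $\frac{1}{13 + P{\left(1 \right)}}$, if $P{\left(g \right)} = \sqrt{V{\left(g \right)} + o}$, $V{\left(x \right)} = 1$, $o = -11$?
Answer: $\frac{13}{179} - \frac{i \sqrt{10}}{179} \approx 0.072626 - 0.017666 i$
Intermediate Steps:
$P{\left(g \right)} = i \sqrt{10}$ ($P{\left(g \right)} = \sqrt{1 - 11} = \sqrt{-10} = i \sqrt{10}$)
$\frac{1}{13 + P{\left(1 \right)}} = \frac{1}{13 + i \sqrt{10}}$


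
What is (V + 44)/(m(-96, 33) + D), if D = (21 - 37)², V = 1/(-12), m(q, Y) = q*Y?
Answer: -527/34944 ≈ -0.015081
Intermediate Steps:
m(q, Y) = Y*q
V = -1/12 ≈ -0.083333
D = 256 (D = (-16)² = 256)
(V + 44)/(m(-96, 33) + D) = (-1/12 + 44)/(33*(-96) + 256) = 527/(12*(-3168 + 256)) = (527/12)/(-2912) = (527/12)*(-1/2912) = -527/34944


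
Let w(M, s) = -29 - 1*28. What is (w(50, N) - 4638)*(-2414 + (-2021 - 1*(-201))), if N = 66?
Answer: 19878630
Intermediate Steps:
w(M, s) = -57 (w(M, s) = -29 - 28 = -57)
(w(50, N) - 4638)*(-2414 + (-2021 - 1*(-201))) = (-57 - 4638)*(-2414 + (-2021 - 1*(-201))) = -4695*(-2414 + (-2021 + 201)) = -4695*(-2414 - 1820) = -4695*(-4234) = 19878630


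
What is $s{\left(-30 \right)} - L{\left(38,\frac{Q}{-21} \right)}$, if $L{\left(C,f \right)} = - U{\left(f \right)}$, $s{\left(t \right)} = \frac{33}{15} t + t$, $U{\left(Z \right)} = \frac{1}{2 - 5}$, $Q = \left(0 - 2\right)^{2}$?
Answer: $- \frac{289}{3} \approx -96.333$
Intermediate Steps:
$Q = 4$ ($Q = \left(-2\right)^{2} = 4$)
$U{\left(Z \right)} = - \frac{1}{3}$ ($U{\left(Z \right)} = \frac{1}{-3} = - \frac{1}{3}$)
$s{\left(t \right)} = \frac{16 t}{5}$ ($s{\left(t \right)} = 33 \cdot \frac{1}{15} t + t = \frac{11 t}{5} + t = \frac{16 t}{5}$)
$L{\left(C,f \right)} = \frac{1}{3}$ ($L{\left(C,f \right)} = \left(-1\right) \left(- \frac{1}{3}\right) = \frac{1}{3}$)
$s{\left(-30 \right)} - L{\left(38,\frac{Q}{-21} \right)} = \frac{16}{5} \left(-30\right) - \frac{1}{3} = -96 - \frac{1}{3} = - \frac{289}{3}$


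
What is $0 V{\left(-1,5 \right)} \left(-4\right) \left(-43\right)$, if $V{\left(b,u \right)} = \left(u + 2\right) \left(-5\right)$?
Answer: $0$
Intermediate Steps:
$V{\left(b,u \right)} = -10 - 5 u$ ($V{\left(b,u \right)} = \left(2 + u\right) \left(-5\right) = -10 - 5 u$)
$0 V{\left(-1,5 \right)} \left(-4\right) \left(-43\right) = 0 \left(-10 - 25\right) \left(-4\right) \left(-43\right) = 0 \left(-35\right) \left(-4\right) \left(-43\right) = 0 \left(-4\right) \left(-43\right) = 0 \left(-43\right) = 0$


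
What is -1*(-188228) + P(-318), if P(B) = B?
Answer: 187910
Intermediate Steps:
-1*(-188228) + P(-318) = -1*(-188228) - 318 = 188228 - 318 = 187910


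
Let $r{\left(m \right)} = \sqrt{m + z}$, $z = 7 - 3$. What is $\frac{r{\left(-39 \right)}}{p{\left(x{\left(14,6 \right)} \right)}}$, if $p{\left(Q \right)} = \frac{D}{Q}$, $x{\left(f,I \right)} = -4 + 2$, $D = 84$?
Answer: $- \frac{i \sqrt{35}}{42} \approx - 0.14086 i$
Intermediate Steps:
$z = 4$ ($z = 7 - 3 = 4$)
$x{\left(f,I \right)} = -2$
$p{\left(Q \right)} = \frac{84}{Q}$
$r{\left(m \right)} = \sqrt{4 + m}$ ($r{\left(m \right)} = \sqrt{m + 4} = \sqrt{4 + m}$)
$\frac{r{\left(-39 \right)}}{p{\left(x{\left(14,6 \right)} \right)}} = \frac{\sqrt{4 - 39}}{84 \frac{1}{-2}} = \frac{\sqrt{-35}}{84 \left(- \frac{1}{2}\right)} = \frac{i \sqrt{35}}{-42} = i \sqrt{35} \left(- \frac{1}{42}\right) = - \frac{i \sqrt{35}}{42}$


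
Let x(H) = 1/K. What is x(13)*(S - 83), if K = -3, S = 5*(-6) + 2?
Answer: 37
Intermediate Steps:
S = -28 (S = -30 + 2 = -28)
x(H) = -⅓ (x(H) = 1/(-3) = -⅓)
x(13)*(S - 83) = -(-28 - 83)/3 = -⅓*(-111) = 37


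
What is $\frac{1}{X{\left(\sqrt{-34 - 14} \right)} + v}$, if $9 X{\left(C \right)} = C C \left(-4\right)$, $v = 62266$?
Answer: $\frac{3}{186862} \approx 1.6055 \cdot 10^{-5}$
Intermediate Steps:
$X{\left(C \right)} = - \frac{4 C^{2}}{9}$ ($X{\left(C \right)} = \frac{C C \left(-4\right)}{9} = \frac{C^{2} \left(-4\right)}{9} = \frac{\left(-4\right) C^{2}}{9} = - \frac{4 C^{2}}{9}$)
$\frac{1}{X{\left(\sqrt{-34 - 14} \right)} + v} = \frac{1}{- \frac{4 \left(\sqrt{-34 - 14}\right)^{2}}{9} + 62266} = \frac{1}{- \frac{4 \left(\sqrt{-48}\right)^{2}}{9} + 62266} = \frac{1}{- \frac{4 \left(4 i \sqrt{3}\right)^{2}}{9} + 62266} = \frac{1}{\left(- \frac{4}{9}\right) \left(-48\right) + 62266} = \frac{1}{\frac{64}{3} + 62266} = \frac{1}{\frac{186862}{3}} = \frac{3}{186862}$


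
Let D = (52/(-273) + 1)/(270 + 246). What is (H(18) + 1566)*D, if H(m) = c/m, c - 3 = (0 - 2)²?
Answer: 479315/195048 ≈ 2.4574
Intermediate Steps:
D = 17/10836 (D = (52*(-1/273) + 1)/516 = (-4/21 + 1)*(1/516) = (17/21)*(1/516) = 17/10836 ≈ 0.0015688)
c = 7 (c = 3 + (0 - 2)² = 3 + (-2)² = 3 + 4 = 7)
H(m) = 7/m
(H(18) + 1566)*D = (7/18 + 1566)*(17/10836) = (28195/18)*(17/10836) = 479315/195048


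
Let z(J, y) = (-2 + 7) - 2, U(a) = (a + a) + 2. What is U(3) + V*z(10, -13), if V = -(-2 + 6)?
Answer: -4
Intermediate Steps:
V = -4 (V = -1*4 = -4)
U(a) = 2 + 2*a (U(a) = 2*a + 2 = 2 + 2*a)
z(J, y) = 3 (z(J, y) = 5 - 2 = 3)
U(3) + V*z(10, -13) = (2 + 2*3) - 4*3 = (2 + 6) - 12 = 8 - 12 = -4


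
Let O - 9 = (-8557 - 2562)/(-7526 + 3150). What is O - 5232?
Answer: -22844729/4376 ≈ -5220.5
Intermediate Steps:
O = 50503/4376 (O = 9 + (-8557 - 2562)/(-7526 + 3150) = 9 - 11119/(-4376) = 9 - 11119*(-1/4376) = 9 + 11119/4376 = 50503/4376 ≈ 11.541)
O - 5232 = 50503/4376 - 5232 = -22844729/4376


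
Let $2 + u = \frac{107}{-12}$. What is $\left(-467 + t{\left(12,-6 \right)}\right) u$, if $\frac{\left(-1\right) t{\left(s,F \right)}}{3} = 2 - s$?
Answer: $\frac{57247}{12} \approx 4770.6$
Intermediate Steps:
$t{\left(s,F \right)} = -6 + 3 s$ ($t{\left(s,F \right)} = - 3 \left(2 - s\right) = -6 + 3 s$)
$u = - \frac{131}{12}$ ($u = -2 + \frac{107}{-12} = -2 + 107 \left(- \frac{1}{12}\right) = -2 - \frac{107}{12} = - \frac{131}{12} \approx -10.917$)
$\left(-467 + t{\left(12,-6 \right)}\right) u = \left(-467 + \left(-6 + 3 \cdot 12\right)\right) \left(- \frac{131}{12}\right) = \left(-467 + \left(-6 + 36\right)\right) \left(- \frac{131}{12}\right) = \left(-467 + 30\right) \left(- \frac{131}{12}\right) = \left(-437\right) \left(- \frac{131}{12}\right) = \frac{57247}{12}$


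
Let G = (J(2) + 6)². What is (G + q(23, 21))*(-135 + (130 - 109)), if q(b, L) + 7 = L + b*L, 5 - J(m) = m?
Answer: -65892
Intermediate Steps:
J(m) = 5 - m
G = 81 (G = ((5 - 1*2) + 6)² = ((5 - 2) + 6)² = (3 + 6)² = 9² = 81)
q(b, L) = -7 + L + L*b (q(b, L) = -7 + (L + b*L) = -7 + (L + L*b) = -7 + L + L*b)
(G + q(23, 21))*(-135 + (130 - 109)) = (81 + (-7 + 21 + 21*23))*(-135 + (130 - 109)) = (81 + (-7 + 21 + 483))*(-135 + 21) = (81 + 497)*(-114) = 578*(-114) = -65892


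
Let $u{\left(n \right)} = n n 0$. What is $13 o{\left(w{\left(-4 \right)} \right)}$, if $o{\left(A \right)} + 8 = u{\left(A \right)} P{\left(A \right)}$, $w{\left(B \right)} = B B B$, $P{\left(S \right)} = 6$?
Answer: $-104$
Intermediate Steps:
$u{\left(n \right)} = 0$ ($u{\left(n \right)} = n^{2} \cdot 0 = 0$)
$w{\left(B \right)} = B^{3}$ ($w{\left(B \right)} = B^{2} B = B^{3}$)
$o{\left(A \right)} = -8$ ($o{\left(A \right)} = -8 + 0 \cdot 6 = -8 + 0 = -8$)
$13 o{\left(w{\left(-4 \right)} \right)} = 13 \left(-8\right) = -104$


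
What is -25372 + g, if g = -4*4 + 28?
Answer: -25360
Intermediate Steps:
g = 12 (g = -16 + 28 = 12)
-25372 + g = -25372 + 12 = -25360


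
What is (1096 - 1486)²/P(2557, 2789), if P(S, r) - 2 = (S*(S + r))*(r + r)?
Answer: 76050/38124854659 ≈ 1.9948e-6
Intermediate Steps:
P(S, r) = 2 + 2*S*r*(S + r) (P(S, r) = 2 + (S*(S + r))*(r + r) = 2 + (S*(S + r))*(2*r) = 2 + 2*S*r*(S + r))
(1096 - 1486)²/P(2557, 2789) = (1096 - 1486)²/(2 + 2*2557*2789² + 2*2789*2557²) = (-390)²/(2 + 2*2557*7778521 + 2*2789*6538249) = 152100/(2 + 39779356394 + 36470352922) = 152100/76249709318 = 152100*(1/76249709318) = 76050/38124854659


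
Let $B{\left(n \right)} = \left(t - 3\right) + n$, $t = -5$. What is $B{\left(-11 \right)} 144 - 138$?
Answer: $-2874$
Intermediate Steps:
$B{\left(n \right)} = -8 + n$ ($B{\left(n \right)} = \left(-5 - 3\right) + n = -8 + n$)
$B{\left(-11 \right)} 144 - 138 = \left(-8 - 11\right) 144 - 138 = \left(-19\right) 144 - 138 = -2736 - 138 = -2874$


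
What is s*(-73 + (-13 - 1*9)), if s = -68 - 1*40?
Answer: 10260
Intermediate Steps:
s = -108 (s = -68 - 40 = -108)
s*(-73 + (-13 - 1*9)) = -108*(-73 + (-13 - 1*9)) = -108*(-73 + (-13 - 9)) = -108*(-73 - 22) = -108*(-95) = 10260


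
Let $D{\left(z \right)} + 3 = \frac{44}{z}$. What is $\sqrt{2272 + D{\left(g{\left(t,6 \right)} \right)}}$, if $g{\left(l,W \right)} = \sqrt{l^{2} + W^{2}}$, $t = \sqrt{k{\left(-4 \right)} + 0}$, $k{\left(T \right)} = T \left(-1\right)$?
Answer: $\frac{\sqrt{56725 + 55 \sqrt{10}}}{5} \approx 47.707$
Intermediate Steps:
$k{\left(T \right)} = - T$
$t = 2$ ($t = \sqrt{\left(-1\right) \left(-4\right) + 0} = \sqrt{4 + 0} = \sqrt{4} = 2$)
$g{\left(l,W \right)} = \sqrt{W^{2} + l^{2}}$
$D{\left(z \right)} = -3 + \frac{44}{z}$
$\sqrt{2272 + D{\left(g{\left(t,6 \right)} \right)}} = \sqrt{2272 - \left(3 - \frac{44}{\sqrt{6^{2} + 2^{2}}}\right)} = \sqrt{2272 - \left(3 - \frac{44}{\sqrt{36 + 4}}\right)} = \sqrt{2272 - \left(3 - \frac{44}{\sqrt{40}}\right)} = \sqrt{2272 - \left(3 - \frac{44}{2 \sqrt{10}}\right)} = \sqrt{2272 - \left(3 - 44 \frac{\sqrt{10}}{20}\right)} = \sqrt{2272 - \left(3 - \frac{11 \sqrt{10}}{5}\right)} = \sqrt{2269 + \frac{11 \sqrt{10}}{5}}$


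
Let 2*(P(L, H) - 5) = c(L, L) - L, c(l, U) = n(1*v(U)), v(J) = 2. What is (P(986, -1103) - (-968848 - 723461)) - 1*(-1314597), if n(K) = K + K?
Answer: 3006420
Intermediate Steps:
n(K) = 2*K
c(l, U) = 4 (c(l, U) = 2*(1*2) = 2*2 = 4)
P(L, H) = 7 - L/2 (P(L, H) = 5 + (4 - L)/2 = 5 + (2 - L/2) = 7 - L/2)
(P(986, -1103) - (-968848 - 723461)) - 1*(-1314597) = ((7 - ½*986) - (-968848 - 723461)) - 1*(-1314597) = ((7 - 493) - 1*(-1692309)) + 1314597 = (-486 + 1692309) + 1314597 = 1691823 + 1314597 = 3006420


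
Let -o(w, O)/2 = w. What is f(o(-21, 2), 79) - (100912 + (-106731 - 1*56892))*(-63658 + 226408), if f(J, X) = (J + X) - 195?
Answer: 10206215176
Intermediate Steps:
o(w, O) = -2*w
f(J, X) = -195 + J + X
f(o(-21, 2), 79) - (100912 + (-106731 - 1*56892))*(-63658 + 226408) = (-195 - 2*(-21) + 79) - (100912 + (-106731 - 1*56892))*(-63658 + 226408) = (-195 + 42 + 79) - (100912 + (-106731 - 56892))*162750 = -74 - (100912 - 163623)*162750 = -74 - (-62711)*162750 = -74 - 1*(-10206215250) = -74 + 10206215250 = 10206215176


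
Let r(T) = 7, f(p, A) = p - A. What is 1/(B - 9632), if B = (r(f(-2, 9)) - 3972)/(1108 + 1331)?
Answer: -2439/23496413 ≈ -0.00010380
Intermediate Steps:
B = -3965/2439 (B = (7 - 3972)/(1108 + 1331) = -3965/2439 ≈ -1.6257)
1/(B - 9632) = 1/(-3965/2439 - 9632) = 1/(-23496413/2439) = -2439/23496413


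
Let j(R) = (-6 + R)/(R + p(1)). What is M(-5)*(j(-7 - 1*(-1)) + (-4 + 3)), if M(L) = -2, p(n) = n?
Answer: -14/5 ≈ -2.8000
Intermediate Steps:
j(R) = (-6 + R)/(1 + R) (j(R) = (-6 + R)/(R + 1) = (-6 + R)/(1 + R))
M(-5)*(j(-7 - 1*(-1)) + (-4 + 3)) = -2*((-6 + (-7 - 1*(-1)))/(1 + (-7 - 1*(-1))) + (-4 + 3)) = -2*((-6 + (-7 + 1))/(1 + (-7 + 1)) - 1) = -2*((-6 - 6)/(1 - 6) - 1) = -2*(-12/(-5) - 1) = -2*(-⅕*(-12) - 1) = -2*(12/5 - 1) = -2*7/5 = -14/5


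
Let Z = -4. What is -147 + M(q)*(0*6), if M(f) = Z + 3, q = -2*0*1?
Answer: -147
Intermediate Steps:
q = 0 (q = 0*1 = 0)
M(f) = -1 (M(f) = -4 + 3 = -1)
-147 + M(q)*(0*6) = -147 - 0*6 = -147 - 1*0 = -147 + 0 = -147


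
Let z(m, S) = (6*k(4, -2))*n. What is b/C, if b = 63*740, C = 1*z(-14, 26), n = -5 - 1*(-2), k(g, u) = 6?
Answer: -1295/3 ≈ -431.67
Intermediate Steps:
n = -3 (n = -5 + 2 = -3)
z(m, S) = -108 (z(m, S) = (6*6)*(-3) = 36*(-3) = -108)
C = -108 (C = 1*(-108) = -108)
b = 46620
b/C = 46620/(-108) = 46620*(-1/108) = -1295/3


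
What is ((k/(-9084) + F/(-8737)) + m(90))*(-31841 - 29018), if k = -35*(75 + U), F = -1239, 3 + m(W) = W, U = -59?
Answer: -105302331403082/19841727 ≈ -5.3071e+6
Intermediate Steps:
m(W) = -3 + W
k = -560 (k = -35*(75 - 59) = -35*16 = -560)
((k/(-9084) + F/(-8737)) + m(90))*(-31841 - 29018) = ((-560/(-9084) - 1239/(-8737)) + (-3 + 90))*(-31841 - 29018) = ((-560*(-1/9084) - 1239*(-1/8737)) + 87)*(-60859) = ((140/2271 + 1239/8737) + 87)*(-60859) = (4036949/19841727 + 87)*(-60859) = (1730267198/19841727)*(-60859) = -105302331403082/19841727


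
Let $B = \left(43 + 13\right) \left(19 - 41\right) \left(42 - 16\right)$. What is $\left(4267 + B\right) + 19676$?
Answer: $-8089$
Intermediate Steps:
$B = -32032$ ($B = 56 \left(-22\right) 26 = \left(-1232\right) 26 = -32032$)
$\left(4267 + B\right) + 19676 = \left(4267 - 32032\right) + 19676 = -27765 + 19676 = -8089$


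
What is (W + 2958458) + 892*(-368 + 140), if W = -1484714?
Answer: 1270368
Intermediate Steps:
(W + 2958458) + 892*(-368 + 140) = (-1484714 + 2958458) + 892*(-368 + 140) = 1473744 + 892*(-228) = 1473744 - 203376 = 1270368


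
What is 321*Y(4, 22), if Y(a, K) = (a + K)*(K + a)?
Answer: 216996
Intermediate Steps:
Y(a, K) = (K + a)**2 (Y(a, K) = (K + a)*(K + a) = (K + a)**2)
321*Y(4, 22) = 321*(22 + 4)**2 = 321*26**2 = 321*676 = 216996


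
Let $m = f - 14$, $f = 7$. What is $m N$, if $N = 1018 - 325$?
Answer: $-4851$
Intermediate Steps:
$N = 693$
$m = -7$ ($m = 7 - 14 = -7$)
$m N = \left(-7\right) 693 = -4851$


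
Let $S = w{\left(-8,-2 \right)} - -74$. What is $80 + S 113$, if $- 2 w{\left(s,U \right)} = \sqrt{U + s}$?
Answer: $8442 - \frac{113 i \sqrt{10}}{2} \approx 8442.0 - 178.67 i$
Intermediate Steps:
$w{\left(s,U \right)} = - \frac{\sqrt{U + s}}{2}$
$S = 74 - \frac{i \sqrt{10}}{2}$ ($S = - \frac{\sqrt{-2 - 8}}{2} - -74 = - \frac{\sqrt{-10}}{2} + 74 = - \frac{i \sqrt{10}}{2} + 74 = 74 - \frac{i \sqrt{10}}{2} \approx 74.0 - 1.5811 i$)
$80 + S 113 = 80 + \left(74 - \frac{i \sqrt{10}}{2}\right) 113 = 80 + \left(8362 - \frac{113 i \sqrt{10}}{2}\right) = 8442 - \frac{113 i \sqrt{10}}{2}$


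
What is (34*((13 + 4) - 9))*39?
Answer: 10608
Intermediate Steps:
(34*((13 + 4) - 9))*39 = (34*(17 - 9))*39 = (34*8)*39 = 272*39 = 10608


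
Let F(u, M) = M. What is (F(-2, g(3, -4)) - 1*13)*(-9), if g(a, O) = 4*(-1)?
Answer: 153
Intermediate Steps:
g(a, O) = -4
(F(-2, g(3, -4)) - 1*13)*(-9) = (-4 - 1*13)*(-9) = (-4 - 13)*(-9) = -17*(-9) = 153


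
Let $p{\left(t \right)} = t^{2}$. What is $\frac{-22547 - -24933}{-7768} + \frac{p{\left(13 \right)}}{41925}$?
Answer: $- \frac{3796933}{12525900} \approx -0.30313$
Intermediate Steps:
$\frac{-22547 - -24933}{-7768} + \frac{p{\left(13 \right)}}{41925} = \frac{-22547 - -24933}{-7768} + \frac{13^{2}}{41925} = \left(-22547 + 24933\right) \left(- \frac{1}{7768}\right) + 169 \cdot \frac{1}{41925} = 2386 \left(- \frac{1}{7768}\right) + \frac{13}{3225} = - \frac{1193}{3884} + \frac{13}{3225} = - \frac{3796933}{12525900}$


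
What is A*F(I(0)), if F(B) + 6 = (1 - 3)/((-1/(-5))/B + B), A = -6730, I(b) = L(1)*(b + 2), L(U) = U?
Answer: 982580/21 ≈ 46790.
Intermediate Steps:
I(b) = 2 + b (I(b) = 1*(b + 2) = 1*(2 + b) = 2 + b)
F(B) = -6 - 2/(B + 1/(5*B)) (F(B) = -6 + (1 - 3)/((-1/(-5))/B + B) = -6 - 2/((-1*(-⅕))/B + B) = -6 - 2/(1/(5*B) + B) = -6 - 2/(B + 1/(5*B)))
A*F(I(0)) = -13460*(-3 - 15*(2 + 0)² - 5*(2 + 0))/(1 + 5*(2 + 0)²) = -13460*(-3 - 15*2² - 5*2)/(1 + 5*2²) = -13460*(-3 - 15*4 - 10)/(1 + 5*4) = -13460*(-3 - 60 - 10)/(1 + 20) = -13460*(-73)/21 = -6730*(-146/21) = 982580/21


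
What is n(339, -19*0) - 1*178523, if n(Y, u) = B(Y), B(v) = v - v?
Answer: -178523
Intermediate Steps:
B(v) = 0
n(Y, u) = 0
n(339, -19*0) - 1*178523 = 0 - 1*178523 = 0 - 178523 = -178523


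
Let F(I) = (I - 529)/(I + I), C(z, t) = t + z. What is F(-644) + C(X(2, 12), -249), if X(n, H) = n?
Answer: -13781/56 ≈ -246.09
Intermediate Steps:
F(I) = (-529 + I)/(2*I) (F(I) = (-529 + I)/((2*I)) = (-529 + I)*(1/(2*I)) = (-529 + I)/(2*I))
F(-644) + C(X(2, 12), -249) = (1/2)*(-529 - 644)/(-644) + (-249 + 2) = (1/2)*(-1/644)*(-1173) - 247 = 51/56 - 247 = -13781/56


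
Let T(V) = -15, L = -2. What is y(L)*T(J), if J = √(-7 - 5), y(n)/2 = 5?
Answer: -150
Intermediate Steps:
y(n) = 10 (y(n) = 2*5 = 10)
J = 2*I*√3 (J = √(-12) = 2*I*√3 ≈ 3.4641*I)
y(L)*T(J) = 10*(-15) = -150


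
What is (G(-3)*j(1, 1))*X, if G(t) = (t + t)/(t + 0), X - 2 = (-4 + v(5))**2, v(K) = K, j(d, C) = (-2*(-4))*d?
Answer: 48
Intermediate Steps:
j(d, C) = 8*d
X = 3 (X = 2 + (-4 + 5)**2 = 2 + 1**2 = 2 + 1 = 3)
G(t) = 2 (G(t) = (2*t)/t = 2)
(G(-3)*j(1, 1))*X = (2*(8*1))*3 = (2*8)*3 = 16*3 = 48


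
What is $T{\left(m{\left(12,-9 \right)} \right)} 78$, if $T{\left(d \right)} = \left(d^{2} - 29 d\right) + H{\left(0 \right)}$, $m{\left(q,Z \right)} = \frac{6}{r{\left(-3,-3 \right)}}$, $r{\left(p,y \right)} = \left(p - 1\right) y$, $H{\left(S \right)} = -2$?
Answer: $- \frac{2535}{2} \approx -1267.5$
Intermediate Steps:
$r{\left(p,y \right)} = y \left(-1 + p\right)$ ($r{\left(p,y \right)} = \left(-1 + p\right) y = y \left(-1 + p\right)$)
$m{\left(q,Z \right)} = \frac{1}{2}$ ($m{\left(q,Z \right)} = \frac{6}{\left(-3\right) \left(-1 - 3\right)} = \frac{6}{\left(-3\right) \left(-4\right)} = \frac{6}{12} = 6 \cdot \frac{1}{12} = \frac{1}{2}$)
$T{\left(d \right)} = -2 + d^{2} - 29 d$ ($T{\left(d \right)} = \left(d^{2} - 29 d\right) - 2 = -2 + d^{2} - 29 d$)
$T{\left(m{\left(12,-9 \right)} \right)} 78 = \left(-2 + \left(\frac{1}{2}\right)^{2} - \frac{29}{2}\right) 78 = \left(-2 + \frac{1}{4} - \frac{29}{2}\right) 78 = \left(- \frac{65}{4}\right) 78 = - \frac{2535}{2}$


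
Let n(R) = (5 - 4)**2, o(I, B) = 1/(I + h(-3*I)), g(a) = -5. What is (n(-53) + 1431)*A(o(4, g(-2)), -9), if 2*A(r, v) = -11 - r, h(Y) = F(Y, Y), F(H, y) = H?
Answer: -15573/2 ≈ -7786.5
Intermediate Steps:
h(Y) = Y
o(I, B) = -1/(2*I) (o(I, B) = 1/(I - 3*I) = 1/(-2*I) = -1/(2*I))
A(r, v) = -11/2 - r/2 (A(r, v) = (-11 - r)/2 = -11/2 - r/2)
n(R) = 1 (n(R) = 1**2 = 1)
(n(-53) + 1431)*A(o(4, g(-2)), -9) = (1 + 1431)*(-11/2 - (-1)/(4*4)) = 1432*(-11/2 - (-1)/(4*4)) = 1432*(-11/2 - 1/2*(-1/8)) = 1432*(-11/2 + 1/16) = 1432*(-87/16) = -15573/2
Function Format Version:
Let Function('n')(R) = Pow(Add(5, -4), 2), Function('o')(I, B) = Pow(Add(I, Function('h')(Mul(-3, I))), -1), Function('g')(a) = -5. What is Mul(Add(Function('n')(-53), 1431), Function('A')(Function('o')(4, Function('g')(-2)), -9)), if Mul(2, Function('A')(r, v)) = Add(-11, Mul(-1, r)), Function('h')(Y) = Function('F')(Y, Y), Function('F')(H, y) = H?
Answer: Rational(-15573, 2) ≈ -7786.5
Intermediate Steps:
Function('h')(Y) = Y
Function('o')(I, B) = Mul(Rational(-1, 2), Pow(I, -1)) (Function('o')(I, B) = Pow(Add(I, Mul(-3, I)), -1) = Pow(Mul(-2, I), -1) = Mul(Rational(-1, 2), Pow(I, -1)))
Function('A')(r, v) = Add(Rational(-11, 2), Mul(Rational(-1, 2), r)) (Function('A')(r, v) = Mul(Rational(1, 2), Add(-11, Mul(-1, r))) = Add(Rational(-11, 2), Mul(Rational(-1, 2), r)))
Function('n')(R) = 1 (Function('n')(R) = Pow(1, 2) = 1)
Mul(Add(Function('n')(-53), 1431), Function('A')(Function('o')(4, Function('g')(-2)), -9)) = Mul(Add(1, 1431), Add(Rational(-11, 2), Mul(Rational(-1, 2), Mul(Rational(-1, 2), Pow(4, -1))))) = Mul(1432, Add(Rational(-11, 2), Mul(Rational(-1, 2), Mul(Rational(-1, 2), Rational(1, 4))))) = Mul(1432, Add(Rational(-11, 2), Mul(Rational(-1, 2), Rational(-1, 8)))) = Mul(1432, Add(Rational(-11, 2), Rational(1, 16))) = Mul(1432, Rational(-87, 16)) = Rational(-15573, 2)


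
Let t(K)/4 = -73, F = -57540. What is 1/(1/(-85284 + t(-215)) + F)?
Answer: -85576/4924043041 ≈ -1.7379e-5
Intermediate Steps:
t(K) = -292 (t(K) = 4*(-73) = -292)
1/(1/(-85284 + t(-215)) + F) = 1/(1/(-85284 - 292) - 57540) = 1/(1/(-85576) - 57540) = 1/(-1/85576 - 57540) = 1/(-4924043041/85576) = -85576/4924043041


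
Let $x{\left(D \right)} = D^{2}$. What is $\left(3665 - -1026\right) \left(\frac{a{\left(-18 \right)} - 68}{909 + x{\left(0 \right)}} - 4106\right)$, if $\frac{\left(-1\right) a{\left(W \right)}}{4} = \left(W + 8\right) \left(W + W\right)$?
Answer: $- \frac{17515546642}{909} \approx -1.9269 \cdot 10^{7}$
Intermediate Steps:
$a{\left(W \right)} = - 8 W \left(8 + W\right)$ ($a{\left(W \right)} = - 4 \left(W + 8\right) \left(W + W\right) = - 4 \left(8 + W\right) 2 W = - 4 \cdot 2 W \left(8 + W\right) = - 8 W \left(8 + W\right)$)
$\left(3665 - -1026\right) \left(\frac{a{\left(-18 \right)} - 68}{909 + x{\left(0 \right)}} - 4106\right) = \left(3665 - -1026\right) \left(\frac{\left(-8\right) \left(-18\right) \left(8 - 18\right) - 68}{909 + 0^{2}} - 4106\right) = \left(3665 + \left(-1452 + 2478\right)\right) \left(\frac{\left(-8\right) \left(-18\right) \left(-10\right) - 68}{909 + 0} - 4106\right) = \left(3665 + 1026\right) \left(\frac{-1440 - 68}{909} - 4106\right) = 4691 \left(\left(-1508\right) \frac{1}{909} - 4106\right) = 4691 \left(- \frac{1508}{909} - 4106\right) = 4691 \left(- \frac{3733862}{909}\right) = - \frac{17515546642}{909}$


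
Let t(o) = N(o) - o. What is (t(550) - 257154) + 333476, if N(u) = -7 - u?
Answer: 75215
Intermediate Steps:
t(o) = -7 - 2*o (t(o) = (-7 - o) - o = -7 - 2*o)
(t(550) - 257154) + 333476 = ((-7 - 2*550) - 257154) + 333476 = ((-7 - 1100) - 257154) + 333476 = (-1107 - 257154) + 333476 = -258261 + 333476 = 75215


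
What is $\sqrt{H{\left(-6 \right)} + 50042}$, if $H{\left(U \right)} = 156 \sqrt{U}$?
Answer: $\sqrt{50042 + 156 i \sqrt{6}} \approx 223.7 + 0.8541 i$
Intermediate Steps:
$\sqrt{H{\left(-6 \right)} + 50042} = \sqrt{156 \sqrt{-6} + 50042} = \sqrt{156 i \sqrt{6} + 50042} = \sqrt{50042 + 156 i \sqrt{6}}$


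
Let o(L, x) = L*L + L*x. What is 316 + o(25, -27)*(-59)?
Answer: 3266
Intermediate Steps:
o(L, x) = L² + L*x
316 + o(25, -27)*(-59) = 316 + (25*(25 - 27))*(-59) = 316 + (25*(-2))*(-59) = 316 - 50*(-59) = 316 + 2950 = 3266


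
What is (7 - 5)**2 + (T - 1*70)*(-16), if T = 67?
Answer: 52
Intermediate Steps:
(7 - 5)**2 + (T - 1*70)*(-16) = (7 - 5)**2 + (67 - 1*70)*(-16) = 2**2 + (67 - 70)*(-16) = 4 - 3*(-16) = 4 + 48 = 52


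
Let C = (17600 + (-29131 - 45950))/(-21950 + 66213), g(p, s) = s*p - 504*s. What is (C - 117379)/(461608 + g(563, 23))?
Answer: -5195604158/20492219795 ≈ -0.25354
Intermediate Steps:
g(p, s) = -504*s + p*s (g(p, s) = p*s - 504*s = -504*s + p*s)
C = -57481/44263 (C = (17600 - 75081)/44263 = -57481*1/44263 = -57481/44263 ≈ -1.2986)
(C - 117379)/(461608 + g(563, 23)) = (-57481/44263 - 117379)/(461608 + 23*(-504 + 563)) = -5195604158/(44263*(461608 + 23*59)) = -5195604158/(44263*(461608 + 1357)) = -5195604158/44263/462965 = -5195604158/44263*1/462965 = -5195604158/20492219795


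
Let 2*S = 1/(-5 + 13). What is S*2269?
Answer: 2269/16 ≈ 141.81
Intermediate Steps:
S = 1/16 (S = 1/(2*(-5 + 13)) = (½)/8 = (½)*(⅛) = 1/16 ≈ 0.062500)
S*2269 = (1/16)*2269 = 2269/16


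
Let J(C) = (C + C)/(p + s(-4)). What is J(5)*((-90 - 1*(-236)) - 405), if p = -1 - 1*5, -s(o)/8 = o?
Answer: -1295/13 ≈ -99.615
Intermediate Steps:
s(o) = -8*o
p = -6 (p = -1 - 5 = -6)
J(C) = C/13 (J(C) = (C + C)/(-6 - 8*(-4)) = (2*C)/(-6 + 32) = (2*C)/26 = (2*C)*(1/26) = C/13)
J(5)*((-90 - 1*(-236)) - 405) = ((1/13)*5)*((-90 - 1*(-236)) - 405) = 5*((-90 + 236) - 405)/13 = 5*(146 - 405)/13 = (5/13)*(-259) = -1295/13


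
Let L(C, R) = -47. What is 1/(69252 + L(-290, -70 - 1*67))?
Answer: 1/69205 ≈ 1.4450e-5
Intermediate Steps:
1/(69252 + L(-290, -70 - 1*67)) = 1/(69252 - 47) = 1/69205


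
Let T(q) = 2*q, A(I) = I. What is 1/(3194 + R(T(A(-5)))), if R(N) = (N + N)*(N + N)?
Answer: 1/3594 ≈ 0.00027824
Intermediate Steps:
R(N) = 4*N² (R(N) = (2*N)*(2*N) = 4*N²)
1/(3194 + R(T(A(-5)))) = 1/(3194 + 4*(2*(-5))²) = 1/(3194 + 4*(-10)²) = 1/(3194 + 4*100) = 1/(3194 + 400) = 1/3594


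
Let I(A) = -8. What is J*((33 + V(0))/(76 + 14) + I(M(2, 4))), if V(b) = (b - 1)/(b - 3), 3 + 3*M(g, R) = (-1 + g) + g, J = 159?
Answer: -10918/9 ≈ -1213.1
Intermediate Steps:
M(g, R) = -4/3 + 2*g/3 (M(g, R) = -1 + ((-1 + g) + g)/3 = -1 + (-1 + 2*g)/3 = -1 + (-⅓ + 2*g/3) = -4/3 + 2*g/3)
V(b) = (-1 + b)/(-3 + b)
J*((33 + V(0))/(76 + 14) + I(M(2, 4))) = 159*((33 + (-1 + 0)/(-3 + 0))/(76 + 14) - 8) = 159*((33 - 1/(-3))/90 - 8) = 159*((33 - ⅓*(-1))*(1/90) - 8) = 159*((33 + ⅓)*(1/90) - 8) = 159*((100/3)*(1/90) - 8) = 159*(10/27 - 8) = 159*(-206/27) = -10918/9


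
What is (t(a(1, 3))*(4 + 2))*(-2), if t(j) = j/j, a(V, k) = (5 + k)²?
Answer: -12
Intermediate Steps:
t(j) = 1
(t(a(1, 3))*(4 + 2))*(-2) = (1*(4 + 2))*(-2) = (1*6)*(-2) = 6*(-2) = -12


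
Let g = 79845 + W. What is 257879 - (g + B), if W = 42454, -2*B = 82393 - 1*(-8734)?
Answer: 362287/2 ≈ 1.8114e+5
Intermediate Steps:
B = -91127/2 (B = -(82393 - 1*(-8734))/2 = -(82393 + 8734)/2 = -½*91127 = -91127/2 ≈ -45564.)
g = 122299 (g = 79845 + 42454 = 122299)
257879 - (g + B) = 257879 - (122299 - 91127/2) = 257879 - 1*153471/2 = 257879 - 153471/2 = 362287/2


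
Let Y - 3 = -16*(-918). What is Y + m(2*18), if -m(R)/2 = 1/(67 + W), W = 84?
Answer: 2218339/151 ≈ 14691.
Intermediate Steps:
Y = 14691 (Y = 3 - 16*(-918) = 3 + 14688 = 14691)
m(R) = -2/151 (m(R) = -2/(67 + 84) = -2/151)
Y + m(2*18) = 14691 - 2/151 = 2218339/151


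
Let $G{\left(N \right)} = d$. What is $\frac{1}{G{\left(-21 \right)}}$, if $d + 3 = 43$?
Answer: $\frac{1}{40} \approx 0.025$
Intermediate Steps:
$d = 40$ ($d = -3 + 43 = 40$)
$G{\left(N \right)} = 40$
$\frac{1}{G{\left(-21 \right)}} = \frac{1}{40}$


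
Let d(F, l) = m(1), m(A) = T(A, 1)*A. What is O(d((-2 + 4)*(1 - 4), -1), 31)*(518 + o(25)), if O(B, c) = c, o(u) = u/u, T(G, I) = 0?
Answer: 16089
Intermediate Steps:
m(A) = 0 (m(A) = 0*A = 0)
d(F, l) = 0
o(u) = 1
O(d((-2 + 4)*(1 - 4), -1), 31)*(518 + o(25)) = 31*(518 + 1) = 31*519 = 16089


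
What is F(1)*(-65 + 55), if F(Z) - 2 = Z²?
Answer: -30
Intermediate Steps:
F(Z) = 2 + Z²
F(1)*(-65 + 55) = (2 + 1²)*(-65 + 55) = (2 + 1)*(-10) = 3*(-10) = -30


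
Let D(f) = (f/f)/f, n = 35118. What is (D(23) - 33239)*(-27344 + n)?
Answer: -258399648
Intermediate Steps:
D(f) = 1/f
(D(23) - 33239)*(-27344 + n) = (1/23 - 33239)*(-27344 + 35118) = (1/23 - 33239)*7774 = -764496/23*7774 = -258399648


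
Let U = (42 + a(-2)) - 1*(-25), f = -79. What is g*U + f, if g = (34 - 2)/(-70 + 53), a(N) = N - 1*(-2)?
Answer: -3487/17 ≈ -205.12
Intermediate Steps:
a(N) = 2 + N (a(N) = N + 2 = 2 + N)
g = -32/17 (g = 32/(-17) = 32*(-1/17) = -32/17 ≈ -1.8824)
U = 67 (U = (42 + (2 - 2)) - 1*(-25) = (42 + 0) + 25 = 42 + 25 = 67)
g*U + f = -32/17*67 - 79 = -2144/17 - 79 = -3487/17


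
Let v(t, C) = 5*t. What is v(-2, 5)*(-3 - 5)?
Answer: 80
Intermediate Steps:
v(-2, 5)*(-3 - 5) = (5*(-2))*(-3 - 5) = -10*(-8) = 80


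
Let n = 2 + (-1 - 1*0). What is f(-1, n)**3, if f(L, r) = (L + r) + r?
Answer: 1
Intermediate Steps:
n = 1 (n = 2 + (-1 + 0) = 2 - 1 = 1)
f(L, r) = L + 2*r
f(-1, n)**3 = (-1 + 2*1)**3 = (-1 + 2)**3 = 1**3 = 1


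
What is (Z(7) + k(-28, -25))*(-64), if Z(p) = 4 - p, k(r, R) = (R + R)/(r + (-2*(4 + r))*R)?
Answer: 58144/307 ≈ 189.39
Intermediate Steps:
k(r, R) = 2*R/(r + R*(-8 - 2*r)) (k(r, R) = (2*R)/(r + (-8 - 2*r)*R) = (2*R)/(r + R*(-8 - 2*r)) = 2*R/(r + R*(-8 - 2*r)))
(Z(7) + k(-28, -25))*(-64) = ((4 - 1*7) - 2*(-25)/(-1*(-28) + 8*(-25) + 2*(-25)*(-28)))*(-64) = ((4 - 7) - 2*(-25)/(28 - 200 + 1400))*(-64) = (-3 - 2*(-25)/1228)*(-64) = (-3 - 2*(-25)*1/1228)*(-64) = (-3 + 25/614)*(-64) = -1817/614*(-64) = 58144/307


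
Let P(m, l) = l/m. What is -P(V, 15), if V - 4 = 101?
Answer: -⅐ ≈ -0.14286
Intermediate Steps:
V = 105 (V = 4 + 101 = 105)
-P(V, 15) = -15/105 = -1*⅐ = -⅐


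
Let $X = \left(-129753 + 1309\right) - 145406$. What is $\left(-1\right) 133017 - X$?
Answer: $140833$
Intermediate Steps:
$X = -273850$ ($X = -128444 - 145406 = -273850$)
$\left(-1\right) 133017 - X = \left(-1\right) 133017 - -273850 = -133017 + 273850 = 140833$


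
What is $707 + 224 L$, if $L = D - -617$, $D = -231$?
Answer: $87171$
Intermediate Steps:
$L = 386$ ($L = -231 - -617 = -231 + 617 = 386$)
$707 + 224 L = 707 + 224 \cdot 386 = 707 + 86464 = 87171$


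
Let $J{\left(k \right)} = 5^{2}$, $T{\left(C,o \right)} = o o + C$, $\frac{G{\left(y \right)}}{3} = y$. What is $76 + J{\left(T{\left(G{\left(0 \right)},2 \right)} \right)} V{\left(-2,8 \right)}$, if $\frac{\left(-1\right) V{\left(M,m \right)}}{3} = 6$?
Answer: $-374$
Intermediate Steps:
$G{\left(y \right)} = 3 y$
$V{\left(M,m \right)} = -18$ ($V{\left(M,m \right)} = \left(-3\right) 6 = -18$)
$T{\left(C,o \right)} = C + o^{2}$ ($T{\left(C,o \right)} = o^{2} + C = C + o^{2}$)
$J{\left(k \right)} = 25$
$76 + J{\left(T{\left(G{\left(0 \right)},2 \right)} \right)} V{\left(-2,8 \right)} = 76 + 25 \left(-18\right) = 76 - 450 = -374$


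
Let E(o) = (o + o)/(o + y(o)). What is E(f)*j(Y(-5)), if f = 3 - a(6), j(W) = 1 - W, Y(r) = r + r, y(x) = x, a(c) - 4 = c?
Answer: 11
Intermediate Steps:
a(c) = 4 + c
Y(r) = 2*r
f = -7 (f = 3 - (4 + 6) = 3 - 1*10 = 3 - 10 = -7)
E(o) = 1 (E(o) = (o + o)/(o + o) = (2*o)/((2*o)) = (2*o)*(1/(2*o)) = 1)
E(f)*j(Y(-5)) = 1*(1 - 2*(-5)) = 1*(1 - 1*(-10)) = 1*(1 + 10) = 1*11 = 11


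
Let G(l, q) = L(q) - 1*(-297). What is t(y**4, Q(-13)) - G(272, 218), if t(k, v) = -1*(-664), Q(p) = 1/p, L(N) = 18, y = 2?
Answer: 349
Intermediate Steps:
G(l, q) = 315 (G(l, q) = 18 - 1*(-297) = 18 + 297 = 315)
t(k, v) = 664
t(y**4, Q(-13)) - G(272, 218) = 664 - 1*315 = 664 - 315 = 349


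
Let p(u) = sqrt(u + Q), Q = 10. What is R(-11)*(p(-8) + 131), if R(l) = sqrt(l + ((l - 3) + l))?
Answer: 6*I*(131 + sqrt(2)) ≈ 794.49*I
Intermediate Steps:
R(l) = sqrt(-3 + 3*l) (R(l) = sqrt(l + ((-3 + l) + l)) = sqrt(l + (-3 + 2*l)) = sqrt(-3 + 3*l))
p(u) = sqrt(10 + u) (p(u) = sqrt(u + 10) = sqrt(10 + u))
R(-11)*(p(-8) + 131) = sqrt(-3 + 3*(-11))*(sqrt(10 - 8) + 131) = sqrt(-3 - 33)*(sqrt(2) + 131) = sqrt(-36)*(131 + sqrt(2)) = (6*I)*(131 + sqrt(2)) = 6*I*(131 + sqrt(2))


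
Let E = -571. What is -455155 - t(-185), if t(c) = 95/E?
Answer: -259893410/571 ≈ -4.5516e+5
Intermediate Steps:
t(c) = -95/571 (t(c) = 95/(-571) = 95*(-1/571) = -95/571)
-455155 - t(-185) = -455155 - 1*(-95/571) = -455155 + 95/571 = -259893410/571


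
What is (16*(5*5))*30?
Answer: 12000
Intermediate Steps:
(16*(5*5))*30 = (16*25)*30 = 400*30 = 12000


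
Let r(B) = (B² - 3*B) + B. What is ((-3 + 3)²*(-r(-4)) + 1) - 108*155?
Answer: -16739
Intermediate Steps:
r(B) = B² - 2*B
((-3 + 3)²*(-r(-4)) + 1) - 108*155 = ((-3 + 3)²*(-(-4)*(-2 - 4)) + 1) - 108*155 = (0²*(-(-4)*(-6)) + 1) - 16740 = (0*(-1*24) + 1) - 16740 = (0*(-24) + 1) - 16740 = (0 + 1) - 16740 = 1 - 16740 = -16739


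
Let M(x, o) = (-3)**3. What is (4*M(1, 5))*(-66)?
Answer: 7128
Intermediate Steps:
M(x, o) = -27
(4*M(1, 5))*(-66) = (4*(-27))*(-66) = -108*(-66) = 7128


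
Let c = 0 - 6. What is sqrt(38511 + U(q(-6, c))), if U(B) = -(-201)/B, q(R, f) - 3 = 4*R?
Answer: sqrt(1886570)/7 ≈ 196.22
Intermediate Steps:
c = -6
q(R, f) = 3 + 4*R
U(B) = 201/B
sqrt(38511 + U(q(-6, c))) = sqrt(38511 + 201/(3 + 4*(-6))) = sqrt(38511 + 201/(3 - 24)) = sqrt(38511 + 201/(-21)) = sqrt(38511 + 201*(-1/21)) = sqrt(38511 - 67/7) = sqrt(269510/7) = sqrt(1886570)/7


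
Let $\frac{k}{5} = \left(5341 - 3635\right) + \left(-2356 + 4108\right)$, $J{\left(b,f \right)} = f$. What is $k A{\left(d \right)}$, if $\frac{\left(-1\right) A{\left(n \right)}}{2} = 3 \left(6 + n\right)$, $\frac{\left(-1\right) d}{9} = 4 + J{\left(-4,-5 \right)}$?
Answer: $-1556100$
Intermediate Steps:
$d = 9$ ($d = - 9 \left(4 - 5\right) = \left(-9\right) \left(-1\right) = 9$)
$A{\left(n \right)} = -36 - 6 n$ ($A{\left(n \right)} = - 2 \cdot 3 \left(6 + n\right) = - 2 \left(18 + 3 n\right) = -36 - 6 n$)
$k = 17290$ ($k = 5 \left(\left(5341 - 3635\right) + \left(-2356 + 4108\right)\right) = 5 \left(1706 + 1752\right) = 5 \cdot 3458 = 17290$)
$k A{\left(d \right)} = 17290 \left(-36 - 54\right) = 17290 \left(-90\right) = -1556100$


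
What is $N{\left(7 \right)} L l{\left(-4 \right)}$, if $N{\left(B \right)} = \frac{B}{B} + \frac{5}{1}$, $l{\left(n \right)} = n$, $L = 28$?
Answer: $-672$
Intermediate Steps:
$N{\left(B \right)} = 6$ ($N{\left(B \right)} = 1 + 5 \cdot 1 = 1 + 5 = 6$)
$N{\left(7 \right)} L l{\left(-4 \right)} = 6 \cdot 28 \left(-4\right) = 168 \left(-4\right) = -672$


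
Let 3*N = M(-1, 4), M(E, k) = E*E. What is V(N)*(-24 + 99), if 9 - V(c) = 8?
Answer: 75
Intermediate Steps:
M(E, k) = E**2
N = 1/3 (N = (1/3)*(-1)**2 = (1/3)*1 = 1/3 ≈ 0.33333)
V(c) = 1 (V(c) = 9 - 1*8 = 9 - 8 = 1)
V(N)*(-24 + 99) = 1*(-24 + 99) = 1*75 = 75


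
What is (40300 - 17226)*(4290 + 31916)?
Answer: 835417244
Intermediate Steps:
(40300 - 17226)*(4290 + 31916) = 23074*36206 = 835417244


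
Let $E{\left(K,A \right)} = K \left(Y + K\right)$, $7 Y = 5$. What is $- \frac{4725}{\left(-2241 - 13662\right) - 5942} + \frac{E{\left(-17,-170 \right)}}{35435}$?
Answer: $\frac{12782613}{57037295} \approx 0.22411$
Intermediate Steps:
$Y = \frac{5}{7}$ ($Y = \frac{1}{7} \cdot 5 = \frac{5}{7} \approx 0.71429$)
$E{\left(K,A \right)} = K \left(\frac{5}{7} + K\right)$
$- \frac{4725}{\left(-2241 - 13662\right) - 5942} + \frac{E{\left(-17,-170 \right)}}{35435} = - \frac{4725}{\left(-2241 - 13662\right) - 5942} + \frac{\frac{1}{7} \left(-17\right) \left(5 + 7 \left(-17\right)\right)}{35435} = - \frac{4725}{-15903 - 5942} + \frac{1}{7} \left(-17\right) \left(5 - 119\right) \frac{1}{35435} = - \frac{4725}{-21845} + \frac{1}{7} \left(-17\right) \left(-114\right) \frac{1}{35435} = \left(-4725\right) \left(- \frac{1}{21845}\right) + \frac{1938}{7} \cdot \frac{1}{35435} = \frac{945}{4369} + \frac{102}{13055} = \frac{12782613}{57037295}$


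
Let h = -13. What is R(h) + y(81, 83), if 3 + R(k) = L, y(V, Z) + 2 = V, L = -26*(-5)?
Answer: 206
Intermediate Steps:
L = 130
y(V, Z) = -2 + V
R(k) = 127 (R(k) = -3 + 130 = 127)
R(h) + y(81, 83) = 127 + (-2 + 81) = 127 + 79 = 206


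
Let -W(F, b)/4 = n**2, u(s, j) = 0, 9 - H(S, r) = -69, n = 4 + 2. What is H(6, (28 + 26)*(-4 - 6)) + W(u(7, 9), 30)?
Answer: -66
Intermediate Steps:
n = 6
H(S, r) = 78 (H(S, r) = 9 - 1*(-69) = 9 + 69 = 78)
W(F, b) = -144 (W(F, b) = -4*6**2 = -4*36 = -144)
H(6, (28 + 26)*(-4 - 6)) + W(u(7, 9), 30) = 78 - 144 = -66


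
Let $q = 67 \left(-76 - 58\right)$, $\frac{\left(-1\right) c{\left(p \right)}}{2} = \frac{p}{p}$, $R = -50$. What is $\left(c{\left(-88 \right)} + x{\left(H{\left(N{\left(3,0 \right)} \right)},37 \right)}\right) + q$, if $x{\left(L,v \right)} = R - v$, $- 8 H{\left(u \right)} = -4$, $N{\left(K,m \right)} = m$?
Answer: $-9067$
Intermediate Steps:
$H{\left(u \right)} = \frac{1}{2}$ ($H{\left(u \right)} = \left(- \frac{1}{8}\right) \left(-4\right) = \frac{1}{2}$)
$x{\left(L,v \right)} = -50 - v$
$c{\left(p \right)} = -2$ ($c{\left(p \right)} = - 2 \frac{p}{p} = \left(-2\right) 1 = -2$)
$q = -8978$ ($q = 67 \left(-134\right) = -8978$)
$\left(c{\left(-88 \right)} + x{\left(H{\left(N{\left(3,0 \right)} \right)},37 \right)}\right) + q = \left(-2 - 87\right) - 8978 = -89 - 8978 = -9067$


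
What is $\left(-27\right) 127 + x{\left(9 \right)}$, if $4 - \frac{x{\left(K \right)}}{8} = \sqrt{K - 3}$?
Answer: $-3397 - 8 \sqrt{6} \approx -3416.6$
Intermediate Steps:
$x{\left(K \right)} = 32 - 8 \sqrt{-3 + K}$ ($x{\left(K \right)} = 32 - 8 \sqrt{K - 3} = 32 - 8 \sqrt{-3 + K}$)
$\left(-27\right) 127 + x{\left(9 \right)} = \left(-27\right) 127 + \left(32 - 8 \sqrt{-3 + 9}\right) = -3429 + \left(32 - 8 \sqrt{6}\right) = -3397 - 8 \sqrt{6}$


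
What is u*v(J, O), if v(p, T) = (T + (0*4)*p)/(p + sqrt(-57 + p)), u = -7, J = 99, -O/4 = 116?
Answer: 107184/3253 - 3248*sqrt(42)/9759 ≈ 30.792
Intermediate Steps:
O = -464 (O = -4*116 = -464)
v(p, T) = T/(p + sqrt(-57 + p)) (v(p, T) = (T + 0*p)/(p + sqrt(-57 + p)) = (T + 0)/(p + sqrt(-57 + p)) = T/(p + sqrt(-57 + p)))
u*v(J, O) = -(-3248)/(99 + sqrt(-57 + 99)) = -(-3248)/(99 + sqrt(42)) = 3248/(99 + sqrt(42))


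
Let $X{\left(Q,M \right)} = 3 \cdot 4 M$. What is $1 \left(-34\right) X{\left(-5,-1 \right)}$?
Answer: $408$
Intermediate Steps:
$X{\left(Q,M \right)} = 12 M$
$1 \left(-34\right) X{\left(-5,-1 \right)} = 1 \left(-34\right) 12 \left(-1\right) = \left(-34\right) \left(-12\right) = 408$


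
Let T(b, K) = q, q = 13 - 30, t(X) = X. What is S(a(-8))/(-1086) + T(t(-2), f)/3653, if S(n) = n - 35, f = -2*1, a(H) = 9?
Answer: 38258/1983579 ≈ 0.019287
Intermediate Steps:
q = -17
f = -2
T(b, K) = -17
S(n) = -35 + n
S(a(-8))/(-1086) + T(t(-2), f)/3653 = (-35 + 9)/(-1086) - 17/3653 = -26*(-1/1086) - 17*1/3653 = 13/543 - 17/3653 = 38258/1983579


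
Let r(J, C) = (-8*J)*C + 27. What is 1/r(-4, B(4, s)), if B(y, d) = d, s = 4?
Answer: 1/155 ≈ 0.0064516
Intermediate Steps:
r(J, C) = 27 - 8*C*J (r(J, C) = -8*C*J + 27 = 27 - 8*C*J)
1/r(-4, B(4, s)) = 1/(27 - 8*4*(-4)) = 1/(27 + 128) = 1/155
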